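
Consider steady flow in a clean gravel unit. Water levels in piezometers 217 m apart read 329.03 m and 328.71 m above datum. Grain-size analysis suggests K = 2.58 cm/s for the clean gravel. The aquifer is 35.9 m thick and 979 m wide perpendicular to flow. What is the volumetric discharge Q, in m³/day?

116000

Convert K: 2.58 cm/s × 864 = 2229 m/day.
Cross-sectional area A = 979 × 35.9 = 35146 m².
Hydraulic gradient i = (329.03 − 328.71) / 217 = 0.32 / 217 = 0.001475.
Darcy's law: Q = K · A · i = 2229 × 35146 × 0.001475 = 1.155e+05 m³/day.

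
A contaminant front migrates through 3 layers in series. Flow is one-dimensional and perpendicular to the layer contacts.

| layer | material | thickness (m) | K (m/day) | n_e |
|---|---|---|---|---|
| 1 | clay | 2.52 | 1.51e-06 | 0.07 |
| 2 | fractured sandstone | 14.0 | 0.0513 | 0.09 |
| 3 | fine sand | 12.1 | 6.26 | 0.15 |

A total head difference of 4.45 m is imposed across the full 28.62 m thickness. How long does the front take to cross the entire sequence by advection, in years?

With flow normal to the layers, continuity requires the same specific discharge q through every layer.
Σ(b_i/K_i) = 2.52/1.51e-06 + 14.0/0.0513 + 12.1/6.26 = 1.669e+06 d.
q = Δh / Σ(b_i/K_i) = 4.45 / 1.669e+06 = 2.666e-06 m/day.
In each layer the seepage velocity is v_i = q/n_i, so the layer transit time is t_i = b_i·n_i / q:
  layer 1 (clay): t_1 = 2.52 × 0.07 / 2.666e-06 = 66166 d
  layer 2 (fractured sandstone): t_2 = 14.0 × 0.09 / 2.666e-06 = 4.726e+05 d
  layer 3 (fine sand): t_3 = 12.1 × 0.15 / 2.666e-06 = 6.808e+05 d
Total t = Σ t_i = 1.220e+06 days = 3339 years.

3340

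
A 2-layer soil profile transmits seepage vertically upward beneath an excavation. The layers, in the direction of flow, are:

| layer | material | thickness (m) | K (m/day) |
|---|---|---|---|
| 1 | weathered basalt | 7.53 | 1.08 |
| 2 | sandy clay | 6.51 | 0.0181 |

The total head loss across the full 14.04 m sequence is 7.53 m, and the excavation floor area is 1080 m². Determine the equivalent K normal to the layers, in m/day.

Flow is perpendicular to layering, so the layers act in series and the equivalent K is the thickness-weighted harmonic mean.
Total thickness L = 7.53 + 6.51 = 14.04 m.
Σ(b_i/K_i) = 7.53/1.08 + 6.51/0.0181 = 366.6 d.
K_eq = L / Σ(b_i/K_i) = 14.04 / 366.6 = 0.03829 m/day.

0.0383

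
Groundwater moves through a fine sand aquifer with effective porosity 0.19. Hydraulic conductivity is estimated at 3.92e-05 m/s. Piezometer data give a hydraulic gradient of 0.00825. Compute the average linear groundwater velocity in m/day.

Convert K: 3.92e-05 m/s × 86400 = 3.387 m/day.
Hydraulic gradient i = 0.00825.
Darcy flux q = K · i = 3.387 × 0.008250 = 0.02794 m/day.
Seepage velocity v = q / n_e = 0.02794 / 0.19 = 0.1471 m/day.

0.147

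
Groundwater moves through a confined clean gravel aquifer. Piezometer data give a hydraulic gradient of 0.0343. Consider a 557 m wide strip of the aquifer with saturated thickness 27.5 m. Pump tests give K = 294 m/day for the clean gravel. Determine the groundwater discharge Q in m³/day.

Cross-sectional area A = 557 × 27.5 = 15318 m².
Hydraulic gradient i = 0.0343.
Darcy's law: Q = K · A · i = 294.0 × 15318 × 0.03430 = 1.545e+05 m³/day.

154000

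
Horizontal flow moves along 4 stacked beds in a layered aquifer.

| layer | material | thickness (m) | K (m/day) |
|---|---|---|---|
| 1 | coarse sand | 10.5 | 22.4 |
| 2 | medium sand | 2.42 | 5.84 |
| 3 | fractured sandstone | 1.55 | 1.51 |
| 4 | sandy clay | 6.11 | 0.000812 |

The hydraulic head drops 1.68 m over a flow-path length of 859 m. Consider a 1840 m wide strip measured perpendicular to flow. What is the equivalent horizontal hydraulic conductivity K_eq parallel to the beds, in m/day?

12.2

Flow is parallel to layering, so each bed carries its own Darcy discharge and the transmissivities add.
Σ(K_i·b_i) = 22.4×10.5 + 5.84×2.42 + 1.51×1.55 + 0.000812×6.11 = 251.7 m²/day.
Total thickness b = 20.58 m, so K_eq = Σ(K_i·b_i)/b = 12.23 m/day.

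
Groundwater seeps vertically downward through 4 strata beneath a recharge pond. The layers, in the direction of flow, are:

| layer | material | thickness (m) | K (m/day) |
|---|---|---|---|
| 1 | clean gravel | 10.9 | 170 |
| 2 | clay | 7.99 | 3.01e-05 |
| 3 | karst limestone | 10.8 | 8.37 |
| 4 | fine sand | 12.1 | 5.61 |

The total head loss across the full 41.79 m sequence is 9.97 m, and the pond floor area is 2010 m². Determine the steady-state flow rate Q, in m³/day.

Flow is perpendicular to layering, so the layers act in series and the equivalent K is the thickness-weighted harmonic mean.
Total thickness L = 10.9 + 7.99 + 10.8 + 12.1 = 41.79 m.
Σ(b_i/K_i) = 10.9/170 + 7.99/3.01e-05 + 10.8/8.37 + 12.1/5.61 = 2.655e+05 d.
K_eq = L / Σ(b_i/K_i) = 41.79 / 2.655e+05 = 0.0001574 m/day.
Q = K_eq · A · (Δh/L) = 0.0001574 × 2010 × (9.97/41.79) = 0.07549 m³/day.

0.0755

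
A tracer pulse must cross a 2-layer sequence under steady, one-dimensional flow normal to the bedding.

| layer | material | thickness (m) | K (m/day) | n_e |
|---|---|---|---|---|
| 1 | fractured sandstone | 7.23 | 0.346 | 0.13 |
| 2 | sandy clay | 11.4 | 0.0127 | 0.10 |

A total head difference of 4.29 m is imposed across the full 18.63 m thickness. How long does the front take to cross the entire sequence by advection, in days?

With flow normal to the layers, continuity requires the same specific discharge q through every layer.
Σ(b_i/K_i) = 7.23/0.346 + 11.4/0.0127 = 918.5 d.
q = Δh / Σ(b_i/K_i) = 4.29 / 918.5 = 0.004670 m/day.
In each layer the seepage velocity is v_i = q/n_i, so the layer transit time is t_i = b_i·n_i / q:
  layer 1 (fractured sandstone): t_1 = 7.23 × 0.13 / 0.004670 = 201.2 d
  layer 2 (sandy clay): t_2 = 11.4 × 0.10 / 0.004670 = 244.1 d
Total t = Σ t_i = 445.3 days.

445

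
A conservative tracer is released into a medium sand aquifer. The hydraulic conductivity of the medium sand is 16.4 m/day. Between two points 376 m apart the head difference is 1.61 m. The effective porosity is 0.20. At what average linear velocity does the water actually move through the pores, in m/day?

Hydraulic gradient i = Δh / L = 1.61 / 376 = 0.004282.
Darcy flux q = K · i = 16.40 × 0.004282 = 0.07022 m/day.
Seepage velocity v = q / n_e = 0.07022 / 0.20 = 0.3511 m/day.

0.351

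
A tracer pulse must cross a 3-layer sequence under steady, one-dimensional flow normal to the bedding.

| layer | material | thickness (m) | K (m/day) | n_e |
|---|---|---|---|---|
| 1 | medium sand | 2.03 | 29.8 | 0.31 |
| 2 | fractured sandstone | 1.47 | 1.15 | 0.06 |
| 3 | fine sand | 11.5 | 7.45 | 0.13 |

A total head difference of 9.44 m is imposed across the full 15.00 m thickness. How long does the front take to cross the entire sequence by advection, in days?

0.677

With flow normal to the layers, continuity requires the same specific discharge q through every layer.
Σ(b_i/K_i) = 2.03/29.8 + 1.47/1.15 + 11.5/7.45 = 2.890 d.
q = Δh / Σ(b_i/K_i) = 9.44 / 2.890 = 3.266 m/day.
In each layer the seepage velocity is v_i = q/n_i, so the layer transit time is t_i = b_i·n_i / q:
  layer 1 (medium sand): t_1 = 2.03 × 0.31 / 3.266 = 0.1927 d
  layer 2 (fractured sandstone): t_2 = 1.47 × 0.06 / 3.266 = 0.02700 d
  layer 3 (fine sand): t_3 = 11.5 × 0.13 / 3.266 = 0.4577 d
Total t = Σ t_i = 0.6773 days.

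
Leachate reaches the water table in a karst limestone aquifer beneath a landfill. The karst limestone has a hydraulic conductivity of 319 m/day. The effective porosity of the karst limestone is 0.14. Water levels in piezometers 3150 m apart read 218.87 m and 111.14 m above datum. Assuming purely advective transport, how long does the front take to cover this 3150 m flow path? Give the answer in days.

40.4

Hydraulic gradient i = (218.87 − 111.14) / 3150 = 107.73 / 3150 = 0.03420.
Darcy flux q = K · i = 319.0 × 0.03420 = 10.91 m/day.
Seepage velocity v = q / n_e = 10.91 / 0.14 = 77.93 m/day.
Travel time t = L / v = 3150 / 77.93 = 40.42 days.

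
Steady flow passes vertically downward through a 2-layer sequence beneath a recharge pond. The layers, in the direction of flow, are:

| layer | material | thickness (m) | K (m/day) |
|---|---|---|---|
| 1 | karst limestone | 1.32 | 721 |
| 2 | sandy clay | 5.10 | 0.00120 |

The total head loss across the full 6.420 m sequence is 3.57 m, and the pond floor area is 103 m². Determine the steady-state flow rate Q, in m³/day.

Flow is perpendicular to layering, so the layers act in series and the equivalent K is the thickness-weighted harmonic mean.
Total thickness L = 1.32 + 5.10 = 6.420 m.
Σ(b_i/K_i) = 1.32/721 + 5.10/0.00120 = 4250 d.
K_eq = L / Σ(b_i/K_i) = 6.420 / 4250 = 0.001511 m/day.
Q = K_eq · A · (Δh/L) = 0.001511 × 103 × (3.57/6.420) = 0.08652 m³/day.

0.0865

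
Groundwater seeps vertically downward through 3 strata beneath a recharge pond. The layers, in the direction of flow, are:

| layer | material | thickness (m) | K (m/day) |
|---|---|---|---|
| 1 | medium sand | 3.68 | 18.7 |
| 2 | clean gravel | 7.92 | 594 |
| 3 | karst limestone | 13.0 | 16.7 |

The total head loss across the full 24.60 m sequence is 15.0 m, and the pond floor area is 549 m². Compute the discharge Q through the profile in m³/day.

8330

Flow is perpendicular to layering, so the layers act in series and the equivalent K is the thickness-weighted harmonic mean.
Total thickness L = 3.68 + 7.92 + 13.0 = 24.60 m.
Σ(b_i/K_i) = 3.68/18.7 + 7.92/594 + 13.0/16.7 = 0.9886 d.
K_eq = L / Σ(b_i/K_i) = 24.60 / 0.9886 = 24.88 m/day.
Q = K_eq · A · (Δh/L) = 24.88 × 549 × (15.0/24.60) = 8330 m³/day.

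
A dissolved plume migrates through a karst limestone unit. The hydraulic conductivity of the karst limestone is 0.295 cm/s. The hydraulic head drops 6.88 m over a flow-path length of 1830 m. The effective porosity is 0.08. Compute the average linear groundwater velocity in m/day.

Convert K: 0.295 cm/s × 864 = 254.9 m/day.
Hydraulic gradient i = Δh / L = 6.88 / 1830 = 0.003760.
Darcy flux q = K · i = 254.9 × 0.003760 = 0.9582 m/day.
Seepage velocity v = q / n_e = 0.9582 / 0.08 = 11.98 m/day.

12.0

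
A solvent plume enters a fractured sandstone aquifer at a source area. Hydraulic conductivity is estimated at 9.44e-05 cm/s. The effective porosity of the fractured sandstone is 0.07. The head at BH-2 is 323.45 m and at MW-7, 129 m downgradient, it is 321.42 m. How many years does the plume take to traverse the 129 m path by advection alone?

Convert K: 9.44e-05 cm/s × 864 = 0.08156 m/day.
Hydraulic gradient i = (323.45 − 321.42) / 129 = 2.03 / 129 = 0.01574.
Darcy flux q = K · i = 0.08156 × 0.01574 = 0.001283 m/day.
Seepage velocity v = q / n_e = 0.001283 / 0.07 = 0.01834 m/day.
Travel time t = L / v = 129 / 0.01834 = 7036 days = 19.26 years.

19.3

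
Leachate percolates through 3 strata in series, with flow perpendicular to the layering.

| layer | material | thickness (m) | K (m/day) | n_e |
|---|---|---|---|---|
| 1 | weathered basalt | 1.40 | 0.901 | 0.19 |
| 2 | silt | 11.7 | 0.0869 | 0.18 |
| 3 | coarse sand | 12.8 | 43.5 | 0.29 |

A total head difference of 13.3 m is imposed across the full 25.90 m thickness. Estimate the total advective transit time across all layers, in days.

With flow normal to the layers, continuity requires the same specific discharge q through every layer.
Σ(b_i/K_i) = 1.40/0.901 + 11.7/0.0869 + 12.8/43.5 = 136.5 d.
q = Δh / Σ(b_i/K_i) = 13.3 / 136.5 = 0.09745 m/day.
In each layer the seepage velocity is v_i = q/n_i, so the layer transit time is t_i = b_i·n_i / q:
  layer 1 (weathered basalt): t_1 = 1.40 × 0.19 / 0.09745 = 2.730 d
  layer 2 (silt): t_2 = 11.7 × 0.18 / 0.09745 = 21.61 d
  layer 3 (coarse sand): t_3 = 12.8 × 0.29 / 0.09745 = 38.09 d
Total t = Σ t_i = 62.43 days.

62.4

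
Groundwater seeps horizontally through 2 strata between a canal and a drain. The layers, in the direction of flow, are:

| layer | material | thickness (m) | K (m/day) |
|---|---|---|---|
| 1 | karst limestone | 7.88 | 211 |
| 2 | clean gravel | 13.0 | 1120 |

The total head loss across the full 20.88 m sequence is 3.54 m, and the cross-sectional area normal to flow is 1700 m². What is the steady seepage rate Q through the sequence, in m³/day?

Flow is perpendicular to layering, so the layers act in series and the equivalent K is the thickness-weighted harmonic mean.
Total thickness L = 7.88 + 13.0 = 20.88 m.
Σ(b_i/K_i) = 7.88/211 + 13.0/1120 = 0.04895 d.
K_eq = L / Σ(b_i/K_i) = 20.88 / 0.04895 = 426.5 m/day.
Q = K_eq · A · (Δh/L) = 426.5 × 1700 × (3.54/20.88) = 1.229e+05 m³/day.

123000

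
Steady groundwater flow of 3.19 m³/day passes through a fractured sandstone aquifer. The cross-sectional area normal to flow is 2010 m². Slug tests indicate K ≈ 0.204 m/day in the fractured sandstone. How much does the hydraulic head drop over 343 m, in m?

2.67

From Q = K·A·i, i = Q / (K·A) = 3.19 / (0.2040 × 2010) = 0.007780.
Head loss Δh = i · L = 0.007780 × 343 = 2.668 m.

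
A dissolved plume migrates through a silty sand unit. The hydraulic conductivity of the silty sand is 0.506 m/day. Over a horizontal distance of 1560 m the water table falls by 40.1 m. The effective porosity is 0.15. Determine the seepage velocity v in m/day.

Hydraulic gradient i = Δh / L = 40.1 / 1560 = 0.02571.
Darcy flux q = K · i = 0.5060 × 0.02571 = 0.01301 m/day.
Seepage velocity v = q / n_e = 0.01301 / 0.15 = 0.08671 m/day.

0.0867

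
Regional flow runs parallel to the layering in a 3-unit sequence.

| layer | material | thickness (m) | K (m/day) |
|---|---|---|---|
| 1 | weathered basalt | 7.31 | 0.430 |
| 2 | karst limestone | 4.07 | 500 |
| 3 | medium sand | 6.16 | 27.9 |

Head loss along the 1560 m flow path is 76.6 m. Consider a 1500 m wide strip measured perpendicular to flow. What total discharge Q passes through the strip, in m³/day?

163000

Flow is parallel to layering, so each bed carries its own Darcy discharge and the transmissivities add.
Σ(K_i·b_i) = 0.430×7.31 + 500×4.07 + 27.9×6.16 = 2210 m²/day.
Hydraulic gradient i = Δh / L = 76.6 / 1560 = 0.04910.
Q = Σ(K_i·b_i) · W · i = 2210 × 1500 × 0.04910 = 1.628e+05 m³/day.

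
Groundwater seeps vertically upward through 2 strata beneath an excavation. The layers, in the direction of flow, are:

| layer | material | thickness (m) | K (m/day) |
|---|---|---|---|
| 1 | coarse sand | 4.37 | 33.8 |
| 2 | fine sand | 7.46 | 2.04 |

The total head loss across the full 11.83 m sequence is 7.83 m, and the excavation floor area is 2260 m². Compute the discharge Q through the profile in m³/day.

Flow is perpendicular to layering, so the layers act in series and the equivalent K is the thickness-weighted harmonic mean.
Total thickness L = 4.37 + 7.46 = 11.83 m.
Σ(b_i/K_i) = 4.37/33.8 + 7.46/2.04 = 3.786 d.
K_eq = L / Σ(b_i/K_i) = 11.83 / 3.786 = 3.125 m/day.
Q = K_eq · A · (Δh/L) = 3.125 × 2260 × (7.83/11.83) = 4674 m³/day.

4670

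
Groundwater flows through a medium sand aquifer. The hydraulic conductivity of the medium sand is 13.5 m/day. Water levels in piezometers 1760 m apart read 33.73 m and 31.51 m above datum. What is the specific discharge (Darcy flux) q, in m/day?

Hydraulic gradient i = (33.73 − 31.51) / 1760 = 2.22 / 1760 = 0.001261.
Specific discharge q = K · i = 13.50 × 0.001261 = 0.01703 m/day.

0.0170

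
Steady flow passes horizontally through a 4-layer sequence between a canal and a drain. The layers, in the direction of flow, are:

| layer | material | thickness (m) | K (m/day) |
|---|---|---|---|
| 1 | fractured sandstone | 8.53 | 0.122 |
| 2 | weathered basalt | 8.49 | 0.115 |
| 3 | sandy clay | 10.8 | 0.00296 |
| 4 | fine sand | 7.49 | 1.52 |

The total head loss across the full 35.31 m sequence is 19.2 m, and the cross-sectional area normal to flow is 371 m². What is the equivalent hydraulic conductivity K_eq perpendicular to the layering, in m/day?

Flow is perpendicular to layering, so the layers act in series and the equivalent K is the thickness-weighted harmonic mean.
Total thickness L = 8.53 + 8.49 + 10.8 + 7.49 = 35.31 m.
Σ(b_i/K_i) = 8.53/0.122 + 8.49/0.115 + 10.8/0.00296 + 7.49/1.52 = 3797 d.
K_eq = L / Σ(b_i/K_i) = 35.31 / 3797 = 0.009299 m/day.

0.00930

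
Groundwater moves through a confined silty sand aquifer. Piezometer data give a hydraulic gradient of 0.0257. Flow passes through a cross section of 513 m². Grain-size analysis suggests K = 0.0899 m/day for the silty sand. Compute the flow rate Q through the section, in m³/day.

Hydraulic gradient i = 0.0257.
Darcy's law: Q = K · A · i = 0.08990 × 513.0 × 0.02570 = 1.185 m³/day.

1.19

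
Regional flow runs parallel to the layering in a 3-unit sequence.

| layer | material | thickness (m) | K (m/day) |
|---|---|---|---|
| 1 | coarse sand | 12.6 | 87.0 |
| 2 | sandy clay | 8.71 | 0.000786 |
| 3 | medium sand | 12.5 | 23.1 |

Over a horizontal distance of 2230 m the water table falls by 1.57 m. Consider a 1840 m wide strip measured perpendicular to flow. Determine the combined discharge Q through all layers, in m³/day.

1790

Flow is parallel to layering, so each bed carries its own Darcy discharge and the transmissivities add.
Σ(K_i·b_i) = 87.0×12.6 + 0.000786×8.71 + 23.1×12.5 = 1385 m²/day.
Hydraulic gradient i = Δh / L = 1.57 / 2230 = 0.0007040.
Q = Σ(K_i·b_i) · W · i = 1385 × 1840 × 0.0007040 = 1794 m³/day.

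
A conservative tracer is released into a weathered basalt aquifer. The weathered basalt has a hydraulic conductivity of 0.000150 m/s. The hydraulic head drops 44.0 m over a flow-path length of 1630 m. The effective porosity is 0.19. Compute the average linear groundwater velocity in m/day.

Convert K: 0.000150 m/s × 86400 = 12.96 m/day.
Hydraulic gradient i = Δh / L = 44.0 / 1630 = 0.02699.
Darcy flux q = K · i = 12.96 × 0.02699 = 0.3498 m/day.
Seepage velocity v = q / n_e = 0.3498 / 0.19 = 1.841 m/day.

1.84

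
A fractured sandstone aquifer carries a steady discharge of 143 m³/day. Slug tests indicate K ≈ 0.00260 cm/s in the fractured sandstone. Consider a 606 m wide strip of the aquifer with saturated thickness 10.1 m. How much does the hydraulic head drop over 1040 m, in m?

10.8

Convert K: 0.00260 cm/s × 864 = 2.246 m/day.
Cross-sectional area A = 606 × 10.1 = 6121 m².
From Q = K·A·i, i = Q / (K·A) = 143 / (2.246 × 6121) = 0.01040.
Head loss Δh = i · L = 0.01040 × 1040 = 10.82 m.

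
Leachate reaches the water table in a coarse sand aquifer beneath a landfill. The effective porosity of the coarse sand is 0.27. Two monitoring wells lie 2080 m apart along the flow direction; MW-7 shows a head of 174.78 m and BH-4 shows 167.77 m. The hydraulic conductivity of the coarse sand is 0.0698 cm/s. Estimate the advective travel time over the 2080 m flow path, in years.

Convert K: 0.0698 cm/s × 864 = 60.31 m/day.
Hydraulic gradient i = (174.78 − 167.77) / 2080 = 7.01 / 2080 = 0.003370.
Darcy flux q = K · i = 60.31 × 0.003370 = 0.2032 m/day.
Seepage velocity v = q / n_e = 0.2032 / 0.27 = 0.7528 m/day.
Travel time t = L / v = 2080 / 0.7528 = 2763 days = 7.565 years.

7.57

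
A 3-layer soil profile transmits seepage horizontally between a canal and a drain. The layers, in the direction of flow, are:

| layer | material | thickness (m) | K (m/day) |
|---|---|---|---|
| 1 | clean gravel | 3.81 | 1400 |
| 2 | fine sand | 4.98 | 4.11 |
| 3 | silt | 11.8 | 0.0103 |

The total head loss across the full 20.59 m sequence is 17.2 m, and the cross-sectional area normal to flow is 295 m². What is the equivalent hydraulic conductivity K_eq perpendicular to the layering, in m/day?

0.0180

Flow is perpendicular to layering, so the layers act in series and the equivalent K is the thickness-weighted harmonic mean.
Total thickness L = 3.81 + 4.98 + 11.8 = 20.59 m.
Σ(b_i/K_i) = 3.81/1400 + 4.98/4.11 + 11.8/0.0103 = 1147 d.
K_eq = L / Σ(b_i/K_i) = 20.59 / 1147 = 0.01795 m/day.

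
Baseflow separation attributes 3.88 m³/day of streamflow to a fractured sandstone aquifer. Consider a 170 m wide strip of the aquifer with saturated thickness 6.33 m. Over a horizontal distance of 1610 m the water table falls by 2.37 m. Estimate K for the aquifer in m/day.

2.45

Cross-sectional area A = 170 × 6.33 = 1076 m².
Hydraulic gradient i = Δh / L = 2.37 / 1610 = 0.001472.
From Q = K·A·i, K = Q / (A·i) = 3.88 / (1076 × 0.001472) = 2.449 m/day.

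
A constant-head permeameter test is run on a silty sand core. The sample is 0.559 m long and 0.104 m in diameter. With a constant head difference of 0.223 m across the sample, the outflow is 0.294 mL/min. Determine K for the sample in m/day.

Cross-sectional area A = π·(d/2)² = π × (0.104/2)² = 0.008495 m².
Convert discharge: 0.294 mL/min = 4.900e-09 m³/s.
Darcy's law rearranged: K = Q·L / (A·Δh) = 4.900e-09 × 0.559 / (0.008495 × 0.223) = 1.446e-06 m/s = 0.1249 m/day.

0.125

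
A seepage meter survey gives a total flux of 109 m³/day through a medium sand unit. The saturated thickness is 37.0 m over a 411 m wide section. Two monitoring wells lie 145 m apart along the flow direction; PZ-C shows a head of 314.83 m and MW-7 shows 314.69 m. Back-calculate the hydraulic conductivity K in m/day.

7.42

Cross-sectional area A = 411 × 37.0 = 15207 m².
Hydraulic gradient i = (314.83 − 314.69) / 145 = 0.14 / 145 = 0.0009655.
From Q = K·A·i, K = Q / (A·i) = 109 / (15207 × 0.0009655) = 7.424 m/day.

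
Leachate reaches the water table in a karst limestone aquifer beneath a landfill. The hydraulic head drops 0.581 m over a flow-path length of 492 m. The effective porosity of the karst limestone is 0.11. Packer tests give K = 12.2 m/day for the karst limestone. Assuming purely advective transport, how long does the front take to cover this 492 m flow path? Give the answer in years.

10.3

Hydraulic gradient i = Δh / L = 0.581 / 492 = 0.001181.
Darcy flux q = K · i = 12.20 × 0.001181 = 0.01441 m/day.
Seepage velocity v = q / n_e = 0.01441 / 0.11 = 0.1310 m/day.
Travel time t = L / v = 492 / 0.1310 = 3757 days = 10.28 years.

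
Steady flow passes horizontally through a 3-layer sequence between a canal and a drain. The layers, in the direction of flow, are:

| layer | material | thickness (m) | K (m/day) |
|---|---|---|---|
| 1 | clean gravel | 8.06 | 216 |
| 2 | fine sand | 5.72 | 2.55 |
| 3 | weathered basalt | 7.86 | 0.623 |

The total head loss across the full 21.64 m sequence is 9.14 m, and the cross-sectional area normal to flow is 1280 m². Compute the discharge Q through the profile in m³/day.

Flow is perpendicular to layering, so the layers act in series and the equivalent K is the thickness-weighted harmonic mean.
Total thickness L = 8.06 + 5.72 + 7.86 = 21.64 m.
Σ(b_i/K_i) = 8.06/216 + 5.72/2.55 + 7.86/0.623 = 14.90 d.
K_eq = L / Σ(b_i/K_i) = 21.64 / 14.90 = 1.453 m/day.
Q = K_eq · A · (Δh/L) = 1.453 × 1280 × (9.14/21.64) = 785.3 m³/day.

785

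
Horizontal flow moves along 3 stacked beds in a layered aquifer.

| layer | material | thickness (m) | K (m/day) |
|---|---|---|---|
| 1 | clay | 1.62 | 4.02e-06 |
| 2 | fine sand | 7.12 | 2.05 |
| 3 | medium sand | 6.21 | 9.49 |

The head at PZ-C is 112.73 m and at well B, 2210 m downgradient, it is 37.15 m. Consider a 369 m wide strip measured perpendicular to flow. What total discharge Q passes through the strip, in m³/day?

Flow is parallel to layering, so each bed carries its own Darcy discharge and the transmissivities add.
Σ(K_i·b_i) = 4.02e-06×1.62 + 2.05×7.12 + 9.49×6.21 = 73.53 m²/day.
Hydraulic gradient i = (112.73 − 37.15) / 2210 = 75.58 / 2210 = 0.03420.
Q = Σ(K_i·b_i) · W · i = 73.53 × 369 × 0.03420 = 927.9 m³/day.

928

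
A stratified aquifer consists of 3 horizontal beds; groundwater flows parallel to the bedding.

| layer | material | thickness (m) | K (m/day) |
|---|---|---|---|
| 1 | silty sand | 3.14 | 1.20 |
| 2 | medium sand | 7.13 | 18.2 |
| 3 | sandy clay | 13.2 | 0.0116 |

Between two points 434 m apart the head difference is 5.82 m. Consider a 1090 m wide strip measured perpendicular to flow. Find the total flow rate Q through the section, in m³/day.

1950

Flow is parallel to layering, so each bed carries its own Darcy discharge and the transmissivities add.
Σ(K_i·b_i) = 1.20×3.14 + 18.2×7.13 + 0.0116×13.2 = 133.7 m²/day.
Hydraulic gradient i = Δh / L = 5.82 / 434 = 0.01341.
Q = Σ(K_i·b_i) · W · i = 133.7 × 1090 × 0.01341 = 1954 m³/day.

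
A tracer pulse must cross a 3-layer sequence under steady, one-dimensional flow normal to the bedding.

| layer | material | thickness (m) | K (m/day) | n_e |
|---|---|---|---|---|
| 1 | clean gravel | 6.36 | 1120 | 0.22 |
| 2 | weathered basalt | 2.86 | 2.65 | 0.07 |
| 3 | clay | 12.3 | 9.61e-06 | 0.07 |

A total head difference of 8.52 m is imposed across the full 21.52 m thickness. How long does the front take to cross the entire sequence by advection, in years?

With flow normal to the layers, continuity requires the same specific discharge q through every layer.
Σ(b_i/K_i) = 6.36/1120 + 2.86/2.65 + 12.3/9.61e-06 = 1.280e+06 d.
q = Δh / Σ(b_i/K_i) = 8.52 / 1.280e+06 = 6.657e-06 m/day.
In each layer the seepage velocity is v_i = q/n_i, so the layer transit time is t_i = b_i·n_i / q:
  layer 1 (clean gravel): t_1 = 6.36 × 0.22 / 6.657e-06 = 2.102e+05 d
  layer 2 (weathered basalt): t_2 = 2.86 × 0.07 / 6.657e-06 = 30075 d
  layer 3 (clay): t_3 = 12.3 × 0.07 / 6.657e-06 = 1.293e+05 d
Total t = Σ t_i = 3.696e+05 days = 1012 years.

1010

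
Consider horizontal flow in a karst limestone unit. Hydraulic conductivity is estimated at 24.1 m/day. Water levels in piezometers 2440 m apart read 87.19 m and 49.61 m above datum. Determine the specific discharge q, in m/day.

Hydraulic gradient i = (87.19 − 49.61) / 2440 = 37.58 / 2440 = 0.01540.
Specific discharge q = K · i = 24.10 × 0.01540 = 0.3712 m/day.

0.371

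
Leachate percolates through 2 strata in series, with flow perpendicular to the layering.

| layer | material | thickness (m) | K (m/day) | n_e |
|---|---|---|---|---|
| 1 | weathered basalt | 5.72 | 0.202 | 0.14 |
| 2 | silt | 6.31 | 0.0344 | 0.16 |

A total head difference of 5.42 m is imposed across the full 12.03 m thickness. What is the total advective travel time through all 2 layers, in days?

With flow normal to the layers, continuity requires the same specific discharge q through every layer.
Σ(b_i/K_i) = 5.72/0.202 + 6.31/0.0344 = 211.7 d.
q = Δh / Σ(b_i/K_i) = 5.42 / 211.7 = 0.02560 m/day.
In each layer the seepage velocity is v_i = q/n_i, so the layer transit time is t_i = b_i·n_i / q:
  layer 1 (weathered basalt): t_1 = 5.72 × 0.14 / 0.02560 = 31.29 d
  layer 2 (silt): t_2 = 6.31 × 0.16 / 0.02560 = 39.44 d
Total t = Σ t_i = 70.73 days.

70.7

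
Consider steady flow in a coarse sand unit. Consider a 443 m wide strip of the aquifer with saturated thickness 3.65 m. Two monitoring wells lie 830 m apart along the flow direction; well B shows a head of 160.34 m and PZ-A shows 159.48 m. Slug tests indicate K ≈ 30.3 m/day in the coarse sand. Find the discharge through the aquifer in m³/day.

Cross-sectional area A = 443 × 3.65 = 1617 m².
Hydraulic gradient i = (160.34 − 159.48) / 830 = 0.86 / 830 = 0.001036.
Darcy's law: Q = K · A · i = 30.30 × 1617 × 0.001036 = 50.76 m³/day.

50.8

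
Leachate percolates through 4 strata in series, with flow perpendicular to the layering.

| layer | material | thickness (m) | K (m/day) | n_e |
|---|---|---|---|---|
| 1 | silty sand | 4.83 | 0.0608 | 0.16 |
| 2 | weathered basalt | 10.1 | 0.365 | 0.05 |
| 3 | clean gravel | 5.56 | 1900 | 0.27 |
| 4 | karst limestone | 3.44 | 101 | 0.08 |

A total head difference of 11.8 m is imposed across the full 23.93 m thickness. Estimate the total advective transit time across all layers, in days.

27.7

With flow normal to the layers, continuity requires the same specific discharge q through every layer.
Σ(b_i/K_i) = 4.83/0.0608 + 10.1/0.365 + 5.56/1900 + 3.44/101 = 107.1 d.
q = Δh / Σ(b_i/K_i) = 11.8 / 107.1 = 0.1101 m/day.
In each layer the seepage velocity is v_i = q/n_i, so the layer transit time is t_i = b_i·n_i / q:
  layer 1 (silty sand): t_1 = 4.83 × 0.16 / 0.1101 = 7.017 d
  layer 2 (weathered basalt): t_2 = 10.1 × 0.05 / 0.1101 = 4.586 d
  layer 3 (clean gravel): t_3 = 5.56 × 0.27 / 0.1101 = 13.63 d
  layer 4 (karst limestone): t_4 = 3.44 × 0.08 / 0.1101 = 2.499 d
Total t = Σ t_i = 27.73 days.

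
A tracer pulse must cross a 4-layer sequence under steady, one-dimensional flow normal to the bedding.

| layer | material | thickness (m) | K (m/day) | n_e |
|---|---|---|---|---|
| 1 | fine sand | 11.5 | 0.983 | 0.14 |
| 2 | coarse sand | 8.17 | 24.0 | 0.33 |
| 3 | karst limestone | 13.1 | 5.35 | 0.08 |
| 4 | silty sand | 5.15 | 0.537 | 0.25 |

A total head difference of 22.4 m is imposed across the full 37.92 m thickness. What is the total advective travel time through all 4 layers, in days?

7.14

With flow normal to the layers, continuity requires the same specific discharge q through every layer.
Σ(b_i/K_i) = 11.5/0.983 + 8.17/24.0 + 13.1/5.35 + 5.15/0.537 = 24.08 d.
q = Δh / Σ(b_i/K_i) = 22.4 / 24.08 = 0.9303 m/day.
In each layer the seepage velocity is v_i = q/n_i, so the layer transit time is t_i = b_i·n_i / q:
  layer 1 (fine sand): t_1 = 11.5 × 0.14 / 0.9303 = 1.731 d
  layer 2 (coarse sand): t_2 = 8.17 × 0.33 / 0.9303 = 2.898 d
  layer 3 (karst limestone): t_3 = 13.1 × 0.08 / 0.9303 = 1.127 d
  layer 4 (silty sand): t_4 = 5.15 × 0.25 / 0.9303 = 1.384 d
Total t = Σ t_i = 7.139 days.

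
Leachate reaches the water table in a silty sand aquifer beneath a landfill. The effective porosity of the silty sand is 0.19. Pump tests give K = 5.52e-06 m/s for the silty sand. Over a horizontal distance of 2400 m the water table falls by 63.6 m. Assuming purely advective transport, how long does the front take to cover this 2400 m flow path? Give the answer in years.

98.8

Convert K: 5.52e-06 m/s × 86400 = 0.4769 m/day.
Hydraulic gradient i = Δh / L = 63.6 / 2400 = 0.02650.
Darcy flux q = K · i = 0.4769 × 0.02650 = 0.01264 m/day.
Seepage velocity v = q / n_e = 0.01264 / 0.19 = 0.06652 m/day.
Travel time t = L / v = 2400 / 0.06652 = 36080 days = 98.78 years.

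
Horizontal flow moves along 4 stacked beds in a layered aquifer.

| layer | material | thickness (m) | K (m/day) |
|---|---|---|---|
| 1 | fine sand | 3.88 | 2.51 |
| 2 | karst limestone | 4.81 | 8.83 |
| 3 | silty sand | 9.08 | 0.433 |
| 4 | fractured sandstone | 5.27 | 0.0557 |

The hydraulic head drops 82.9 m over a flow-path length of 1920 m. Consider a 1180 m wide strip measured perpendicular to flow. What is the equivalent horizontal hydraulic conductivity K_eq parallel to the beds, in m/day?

2.45

Flow is parallel to layering, so each bed carries its own Darcy discharge and the transmissivities add.
Σ(K_i·b_i) = 2.51×3.88 + 8.83×4.81 + 0.433×9.08 + 0.0557×5.27 = 56.44 m²/day.
Total thickness b = 23.04 m, so K_eq = Σ(K_i·b_i)/b = 2.449 m/day.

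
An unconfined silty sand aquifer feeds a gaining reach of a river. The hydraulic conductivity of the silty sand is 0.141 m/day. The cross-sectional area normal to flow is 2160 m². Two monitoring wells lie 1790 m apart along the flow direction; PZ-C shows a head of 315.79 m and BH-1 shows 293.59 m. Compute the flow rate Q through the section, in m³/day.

3.78

Hydraulic gradient i = (315.79 − 293.59) / 1790 = 22.2 / 1790 = 0.01240.
Darcy's law: Q = K · A · i = 0.1410 × 2160 × 0.01240 = 3.777 m³/day.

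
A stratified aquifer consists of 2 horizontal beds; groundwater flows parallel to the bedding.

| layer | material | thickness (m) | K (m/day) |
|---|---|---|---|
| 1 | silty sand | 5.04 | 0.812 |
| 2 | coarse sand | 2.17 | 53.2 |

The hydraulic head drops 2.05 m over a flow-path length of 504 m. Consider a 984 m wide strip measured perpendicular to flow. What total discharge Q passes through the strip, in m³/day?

Flow is parallel to layering, so each bed carries its own Darcy discharge and the transmissivities add.
Σ(K_i·b_i) = 0.812×5.04 + 53.2×2.17 = 119.5 m²/day.
Hydraulic gradient i = Δh / L = 2.05 / 504 = 0.004067.
Q = Σ(K_i·b_i) · W · i = 119.5 × 984 × 0.004067 = 478.4 m³/day.

478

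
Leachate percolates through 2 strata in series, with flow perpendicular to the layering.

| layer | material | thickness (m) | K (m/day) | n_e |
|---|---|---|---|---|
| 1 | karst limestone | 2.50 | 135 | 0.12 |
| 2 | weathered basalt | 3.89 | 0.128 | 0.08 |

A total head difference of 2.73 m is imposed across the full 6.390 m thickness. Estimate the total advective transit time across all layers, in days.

6.81

With flow normal to the layers, continuity requires the same specific discharge q through every layer.
Σ(b_i/K_i) = 2.50/135 + 3.89/0.128 = 30.41 d.
q = Δh / Σ(b_i/K_i) = 2.73 / 30.41 = 0.08978 m/day.
In each layer the seepage velocity is v_i = q/n_i, so the layer transit time is t_i = b_i·n_i / q:
  layer 1 (karst limestone): t_1 = 2.50 × 0.12 / 0.08978 = 3.342 d
  layer 2 (weathered basalt): t_2 = 3.89 × 0.08 / 0.08978 = 3.466 d
Total t = Σ t_i = 6.808 days.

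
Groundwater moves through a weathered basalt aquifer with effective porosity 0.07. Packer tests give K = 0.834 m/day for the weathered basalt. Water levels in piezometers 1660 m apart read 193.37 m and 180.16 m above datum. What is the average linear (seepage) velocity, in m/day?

Hydraulic gradient i = (193.37 − 180.16) / 1660 = 13.21 / 1660 = 0.007958.
Darcy flux q = K · i = 0.8340 × 0.007958 = 0.006637 m/day.
Seepage velocity v = q / n_e = 0.006637 / 0.07 = 0.09481 m/day.

0.0948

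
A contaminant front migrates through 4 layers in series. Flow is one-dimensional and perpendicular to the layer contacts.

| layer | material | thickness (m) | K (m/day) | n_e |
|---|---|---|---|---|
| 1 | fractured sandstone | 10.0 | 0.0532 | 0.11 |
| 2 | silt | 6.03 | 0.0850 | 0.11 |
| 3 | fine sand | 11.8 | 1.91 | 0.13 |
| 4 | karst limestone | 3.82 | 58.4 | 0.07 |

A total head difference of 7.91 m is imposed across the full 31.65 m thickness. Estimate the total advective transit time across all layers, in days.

With flow normal to the layers, continuity requires the same specific discharge q through every layer.
Σ(b_i/K_i) = 10.0/0.0532 + 6.03/0.0850 + 11.8/1.91 + 3.82/58.4 = 265.2 d.
q = Δh / Σ(b_i/K_i) = 7.91 / 265.2 = 0.02983 m/day.
In each layer the seepage velocity is v_i = q/n_i, so the layer transit time is t_i = b_i·n_i / q:
  layer 1 (fractured sandstone): t_1 = 10.0 × 0.11 / 0.02983 = 36.87 d
  layer 2 (silt): t_2 = 6.03 × 0.11 / 0.02983 = 22.23 d
  layer 3 (fine sand): t_3 = 11.8 × 0.13 / 0.02983 = 51.42 d
  layer 4 (karst limestone): t_4 = 3.82 × 0.07 / 0.02983 = 8.964 d
Total t = Σ t_i = 119.5 days.

119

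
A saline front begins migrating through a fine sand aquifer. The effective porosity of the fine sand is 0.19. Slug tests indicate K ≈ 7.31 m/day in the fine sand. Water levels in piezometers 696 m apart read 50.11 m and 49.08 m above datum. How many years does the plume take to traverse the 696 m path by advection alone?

33.5

Hydraulic gradient i = (50.11 − 49.08) / 696 = 1.03 / 696 = 0.001480.
Darcy flux q = K · i = 7.310 × 0.001480 = 0.01082 m/day.
Seepage velocity v = q / n_e = 0.01082 / 0.19 = 0.05694 m/day.
Travel time t = L / v = 696 / 0.05694 = 12224 days = 33.47 years.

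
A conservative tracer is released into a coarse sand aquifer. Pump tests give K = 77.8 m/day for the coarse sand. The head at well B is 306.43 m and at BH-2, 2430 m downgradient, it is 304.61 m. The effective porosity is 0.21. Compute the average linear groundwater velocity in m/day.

Hydraulic gradient i = (306.43 − 304.61) / 2430 = 1.82 / 2430 = 0.0007490.
Darcy flux q = K · i = 77.80 × 0.0007490 = 0.05827 m/day.
Seepage velocity v = q / n_e = 0.05827 / 0.21 = 0.2775 m/day.

0.277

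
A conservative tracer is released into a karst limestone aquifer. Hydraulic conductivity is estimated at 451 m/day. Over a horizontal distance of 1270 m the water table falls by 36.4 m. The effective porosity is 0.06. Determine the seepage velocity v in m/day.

215

Hydraulic gradient i = Δh / L = 36.4 / 1270 = 0.02866.
Darcy flux q = K · i = 451.0 × 0.02866 = 12.93 m/day.
Seepage velocity v = q / n_e = 12.93 / 0.06 = 215.4 m/day.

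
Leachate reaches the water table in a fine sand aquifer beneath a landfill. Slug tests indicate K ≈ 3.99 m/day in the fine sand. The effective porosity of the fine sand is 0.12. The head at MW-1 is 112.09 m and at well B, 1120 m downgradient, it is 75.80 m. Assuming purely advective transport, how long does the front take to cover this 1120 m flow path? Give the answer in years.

Hydraulic gradient i = (112.09 − 75.80) / 1120 = 36.29 / 1120 = 0.03240.
Darcy flux q = K · i = 3.990 × 0.03240 = 0.1293 m/day.
Seepage velocity v = q / n_e = 0.1293 / 0.12 = 1.077 m/day.
Travel time t = L / v = 1120 / 1.077 = 1040 days = 2.846 years.

2.85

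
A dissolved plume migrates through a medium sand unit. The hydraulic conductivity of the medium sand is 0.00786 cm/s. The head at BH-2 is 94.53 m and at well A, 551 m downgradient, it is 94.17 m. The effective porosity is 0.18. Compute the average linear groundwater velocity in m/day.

0.0246

Convert K: 0.00786 cm/s × 864 = 6.791 m/day.
Hydraulic gradient i = (94.53 − 94.17) / 551 = 0.36 / 551 = 0.0006534.
Darcy flux q = K · i = 6.791 × 0.0006534 = 0.004437 m/day.
Seepage velocity v = q / n_e = 0.004437 / 0.18 = 0.02465 m/day.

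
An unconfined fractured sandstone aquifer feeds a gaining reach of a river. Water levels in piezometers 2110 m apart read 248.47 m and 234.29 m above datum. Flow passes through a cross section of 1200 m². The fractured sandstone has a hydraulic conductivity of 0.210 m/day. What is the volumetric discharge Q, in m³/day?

1.69

Hydraulic gradient i = (248.47 − 234.29) / 2110 = 14.18 / 2110 = 0.006720.
Darcy's law: Q = K · A · i = 0.2100 × 1200 × 0.006720 = 1.694 m³/day.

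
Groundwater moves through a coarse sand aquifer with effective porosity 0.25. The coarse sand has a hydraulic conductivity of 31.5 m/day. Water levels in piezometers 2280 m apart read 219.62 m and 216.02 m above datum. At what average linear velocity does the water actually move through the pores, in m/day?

0.199

Hydraulic gradient i = (219.62 − 216.02) / 2280 = 3.6 / 2280 = 0.001579.
Darcy flux q = K · i = 31.50 × 0.001579 = 0.04974 m/day.
Seepage velocity v = q / n_e = 0.04974 / 0.25 = 0.1989 m/day.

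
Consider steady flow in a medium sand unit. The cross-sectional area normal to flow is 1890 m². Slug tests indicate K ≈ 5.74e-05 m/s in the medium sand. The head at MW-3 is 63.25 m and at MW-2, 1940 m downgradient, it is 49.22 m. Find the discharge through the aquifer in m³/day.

67.8

Convert K: 5.74e-05 m/s × 86400 = 4.959 m/day.
Hydraulic gradient i = (63.25 − 49.22) / 1940 = 14.03 / 1940 = 0.007232.
Darcy's law: Q = K · A · i = 4.959 × 1890 × 0.007232 = 67.79 m³/day.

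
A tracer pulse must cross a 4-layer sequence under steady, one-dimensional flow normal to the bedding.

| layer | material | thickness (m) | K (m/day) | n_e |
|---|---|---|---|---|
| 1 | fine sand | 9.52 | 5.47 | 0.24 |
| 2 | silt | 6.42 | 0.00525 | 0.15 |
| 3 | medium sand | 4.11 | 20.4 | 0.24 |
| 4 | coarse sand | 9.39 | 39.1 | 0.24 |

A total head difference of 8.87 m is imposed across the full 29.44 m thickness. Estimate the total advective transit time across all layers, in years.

With flow normal to the layers, continuity requires the same specific discharge q through every layer.
Σ(b_i/K_i) = 9.52/5.47 + 6.42/0.00525 + 4.11/20.4 + 9.39/39.1 = 1225 d.
q = Δh / Σ(b_i/K_i) = 8.87 / 1225 = 0.007241 m/day.
In each layer the seepage velocity is v_i = q/n_i, so the layer transit time is t_i = b_i·n_i / q:
  layer 1 (fine sand): t_1 = 9.52 × 0.24 / 0.007241 = 315.6 d
  layer 2 (silt): t_2 = 6.42 × 0.15 / 0.007241 = 133.0 d
  layer 3 (medium sand): t_3 = 4.11 × 0.24 / 0.007241 = 136.2 d
  layer 4 (coarse sand): t_4 = 9.39 × 0.24 / 0.007241 = 311.2 d
Total t = Σ t_i = 896.0 days = 2.453 years.

2.45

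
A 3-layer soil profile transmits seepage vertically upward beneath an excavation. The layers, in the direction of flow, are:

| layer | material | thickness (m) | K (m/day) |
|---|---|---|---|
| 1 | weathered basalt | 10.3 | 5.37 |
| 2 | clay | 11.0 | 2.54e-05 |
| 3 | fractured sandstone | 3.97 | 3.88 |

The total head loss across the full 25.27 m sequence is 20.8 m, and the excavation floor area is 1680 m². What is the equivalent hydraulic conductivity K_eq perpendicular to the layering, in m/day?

Flow is perpendicular to layering, so the layers act in series and the equivalent K is the thickness-weighted harmonic mean.
Total thickness L = 10.3 + 11.0 + 3.97 = 25.27 m.
Σ(b_i/K_i) = 10.3/5.37 + 11.0/2.54e-05 + 3.97/3.88 = 4.331e+05 d.
K_eq = L / Σ(b_i/K_i) = 25.27 / 4.331e+05 = 5.835e-05 m/day.

5.84e-05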